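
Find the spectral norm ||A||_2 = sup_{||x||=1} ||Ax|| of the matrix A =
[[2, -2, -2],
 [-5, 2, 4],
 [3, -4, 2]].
||A||_2 ≈ 8.0577 (= sqrt(largest eigenvalue of A^T A))

||A||_2 = sigma_max(A) = sqrt(lambda_max(A^T A)). Form the symmetric matrix M = A^T A =
[[38, -26, -18],
 [-26, 24, 4],
 [-18, 4, 24]].
Its characteristic polynomial (trace, sum of principal 2x2 minors, determinant of M give the coefficients) is
  p(λ) = det(λ I - M) = λ^3 - 86λ^2 + 1384λ - 1024.
No integer candidate from the rational root theorem (±divisors of 1024) is a root, so the roots are irrational. The cubic discriminant is Δ = 3123001600 > 0, so there are three distinct real roots. p(0) = -1024 and p(1) = 275 have opposite signs, so a root lies in (0, 1); Newton's method refines it to λ ≈ 0.7771. p(20) = 256 and p(21) = -625 have opposite signs, so a root lies in (20, 21); Newton's method refines it to λ ≈ 20.2964. p(64) = -2560 and p(65) = 211 have opposite signs, so a root lies in (64, 65); Newton's method refines it to λ ≈ 64.9265. Check (Vieta): the three roots sum to 86, matching tr M = 86.
So the eigenvalues of A^T A are ≈ 0.7771, 20.2964, 64.9265 (all ≥ 0, as they must be for A^T A). The largest is λ_max ≈ 64.9265, hence ||A||_2 = sqrt(λ_max) ≈ 8.0577.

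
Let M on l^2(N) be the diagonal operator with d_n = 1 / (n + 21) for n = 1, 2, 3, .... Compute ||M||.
||M|| = 1/22 (attained at n = 1)

For M diagonal, ||M|| = sup_n |d_n| = sup_n 1/(n + 21). This is positive and strictly decreasing in n, so the supremum is attained at n = 1: d_1 = 1/(1 + 21) = 1/22. Hence ||M|| = 1/22.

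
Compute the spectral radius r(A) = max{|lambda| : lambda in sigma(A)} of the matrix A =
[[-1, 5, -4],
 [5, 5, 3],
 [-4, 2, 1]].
r(A) ≈ 7.8008

The eigenvalues of A are the roots of its characteristic polynomial. With M = A (coefficients from the trace, the sum of principal 2x2 minors, and det A):
  p(λ) = det(λ I - M) = λ^3 - 5λ^2 - 48λ + 204.
No integer candidate from the rational root theorem (±divisors of 204) is a root, so the roots are irrational. The cubic discriminant is Δ = 359616 > 0, so there are three distinct real roots. p(-7) = -48 and p(-6) = 96 have opposite signs, so a root lies in (-7, -6); Newton's method refines it to λ ≈ -6.7025. p(3) = 42 and p(4) = -4 have opposite signs, so a root lies in (3, 4); Newton's method refines it to λ ≈ 3.9017. p(7) = -34 and p(8) = 12 have opposite signs, so a root lies in (7, 8); Newton's method refines it to λ ≈ 7.8008. Check (Vieta): the three roots sum to 5, matching tr M = 5.
Thus the eigenvalues (to 4 decimals) are -6.7025 (modulus 6.7025); 3.9017 (modulus 3.9017); 7.8008 (modulus 7.8008). The spectral radius is the largest modulus: r(A) ≈ 7.8008. (Cross-check: r(A) ≤ ||A||_2 ≈ 7.8992; equality holds whenever A is normal, though it can also hold for some non-normal A.)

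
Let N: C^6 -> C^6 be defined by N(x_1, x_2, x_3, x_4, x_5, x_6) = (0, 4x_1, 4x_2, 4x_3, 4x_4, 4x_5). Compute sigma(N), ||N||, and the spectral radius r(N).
sigma(N) = {0}; ||N|| = 4; r(N) = 0. (N is nilpotent with N^6 = 0.)

On C^6, N is a strictly lower-triangular matrix with 4 on the subdiagonal and zeros elsewhere, so its characteristic polynomial is lambda^6 and every eigenvalue is 0: sigma(N) = {0}. For the operator norm, N e_i = 4e_{i+1} for i = 1, ..., 5 and N e_6 = 0, so the singular values of N are 4 (with multiplicity 5) and 0; hence ||N|| = 4. The spectral radius r(N) = max|lambda| = 0. Note ||N|| > r(N) — characteristic of non-normal nilpotent operators. Indeed N^6 = 0.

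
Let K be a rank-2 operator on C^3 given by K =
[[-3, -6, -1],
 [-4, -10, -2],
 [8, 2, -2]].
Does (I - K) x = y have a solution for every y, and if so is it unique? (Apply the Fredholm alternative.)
(I - K) is invertible (det(I - K) = 60 ≠ 0), so for every y in C^3 the equation (I - K) x = y has a unique solution.

K has rank 2 and factors as K = U V^T = u1 v1^T + u2 v2^T with u1 = (2, 3, -3), v1 = (-2, -2, 0), u2 = (1, 2, 2), v2 = (1, -2, -1) (multiplying out reproduces the displayed K). The nonzero eigenvalues of U V^T coincide with those of the 2 x 2 matrix G = V^T U = [[v1·u1, v1·u2], [v2·u1, v2·u2]] = [[-10, -6], [-1, -5]], and by the Sylvester determinant identity det(I_3 - U V^T) = det(I_2 - V^T U) = det([[11, 6], [1, 6]]) = (11)(6) - (6)(1) = 60. (Direct check: I - K =
[[4, 6, 1],
 [4, 11, 2],
 [-8, -2, 3]]
has determinant 60.) The finite-dimensional Fredholm alternative says: either (I - K) is invertible, or ker(I - K) ≠ {0} and then range(I - K) = ker((I - K)^*)^⊥, with dim ker(I - K) = dim ker((I - K)^*). Since det(I - K) ≠ 0, 1 is not an eigenvalue of K and ker(I - K) = {0}, so we are in the first case: for every y there is a unique x = (I - K)^(-1) y. (Explicitly, by the Woodbury identity, (I - U V^T)^(-1) = I + U (I_2 - G)^(-1) V^T.)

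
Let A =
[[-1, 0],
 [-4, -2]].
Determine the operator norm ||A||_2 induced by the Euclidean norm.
||A||_2 = sqrt((21 + sqrt(425))/2) ≈ 4.5616 (= sqrt(largest eigenvalue of A^T A))

||A||_2 = sigma_max(A) = sqrt(lambda_max(A^T A)). Form the symmetric matrix M = A^T A =
[[17, 8],
 [8, 4]].
Its characteristic polynomial (trace, determinant of M give the coefficients) is
  p(λ) = det(λ I - M) = λ^2 - 21λ + 4.
For λ^2 - 21λ + 4 the discriminant is 425. It is nonnegative but not a perfect square, so the roots are real and irrational: λ = (21 ± sqrt(425))/2 ≈ 20.8078, 0.1922.
So the eigenvalues of A^T A are ≈ 0.1922, 20.8078 (all ≥ 0, as they must be for A^T A). The largest is λ_max = (21 + sqrt(425))/2 ≈ 20.8078, hence ||A||_2 = sqrt(λ_max) = sqrt((21 + sqrt(425))/2) ≈ 4.5616.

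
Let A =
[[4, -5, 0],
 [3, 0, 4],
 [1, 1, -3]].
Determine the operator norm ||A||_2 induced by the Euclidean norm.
||A||_2 ≈ 6.9403 (= sqrt(largest eigenvalue of A^T A))

||A||_2 = sigma_max(A) = sqrt(lambda_max(A^T A)). Form the symmetric matrix M = A^T A =
[[26, -19, 9],
 [-19, 26, -3],
 [9, -3, 25]].
Its characteristic polynomial (trace, sum of principal 2x2 minors, determinant of M give the coefficients) is
  p(λ) = det(λ I - M) = λ^3 - 77λ^2 + 1525λ - 6561.
No integer candidate from the rational root theorem (±divisors of 6561) is a root, so the roots are irrational. The cubic discriminant is Δ = 326462256 > 0, so there are three distinct real roots. p(5) = -736 and p(6) = 33 have opposite signs, so a root lies in (5, 6); Newton's method refines it to λ ≈ 5.9536. p(22) = 369 and p(23) = -52 have opposite signs, so a root lies in (22, 23); Newton's method refines it to λ ≈ 22.8788. p(48) = -177 and p(49) = 936 have opposite signs, so a root lies in (48, 49); Newton's method refines it to λ ≈ 48.1676. Check (Vieta): the three roots sum to 77, matching tr M = 77.
So the eigenvalues of A^T A are ≈ 5.9536, 22.8788, 48.1676 (all ≥ 0, as they must be for A^T A). The largest is λ_max ≈ 48.1676, hence ||A||_2 = sqrt(λ_max) ≈ 6.9403.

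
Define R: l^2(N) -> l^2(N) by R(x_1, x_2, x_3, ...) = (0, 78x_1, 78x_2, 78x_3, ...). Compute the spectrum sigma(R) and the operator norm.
sigma(R) = closed disk {z in C : |z| ≤ 78}; ||R|| = 78

Note R = 78·U where U is the unit right shift (U x)_k = x_{k-1} (with x_0 := 0); so ||R|| = 78||U|| and sigma(R) = 78·sigma(U). ||R x||^2 = sum_{k≥1} |78x_k|^2 = 6084||x||^2, so ||R|| = 78 and sigma(R) ⊂ {|z| ≤ 78}. For any |lambda| < 78, the equation (R - lambda I) x = 0 forces x_1 = 0, then 78x_k = lambda x_{k+1} ⇒ x = 0, so R has no eigenvalues. But (R - lambda I) is not surjective for |lambda| < 78: solving (R - lambda I) x = e_1 would require x_n proportional to (lambda/78)^(-n), which is not in l^2. So every |lambda| < 78 lies in the residual spectrum. The boundary |lambda| = 78 is in the approximate point spectrum (the spectrum is closed). Hence sigma(R) is the closed disk of radius 78.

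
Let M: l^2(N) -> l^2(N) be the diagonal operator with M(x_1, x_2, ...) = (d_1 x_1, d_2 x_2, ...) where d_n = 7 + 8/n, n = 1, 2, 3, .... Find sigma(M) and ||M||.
sigma(M) = {7 + 8/n : n ≥ 1} ∪ {7}; ||M|| = 15

A bounded diagonal operator on l^2 with diagonal entries d_n has spectrum equal to the closure of {d_n : n ≥ 1}: every d_n is an eigenvalue (with eigenvector e_n), so {d_n} ⊂ sigma(M); the spectrum is closed, so its closure is too; and for lambda not in the closure, (M - lambda I) has bounded inverse (the diagonal entries 1/(d_n - lambda) are bounded). For our sequence d_n = 7 + 8/n, n = 1, 2, 3, ...:
  - {d_n} = {7 + 8/n : n ≥ 1}; the only limit point is 7
  - closure = {7 + 8/n : n ≥ 1} ∪ {7}
For the norm: a diagonal operator has ||M|| = sup_n |d_n|. Here d_n = 7 + 8/n is positive and decreasing, so sup_n |d_n| = d_1 = 7 + 8 = 15. So ||M|| = 15.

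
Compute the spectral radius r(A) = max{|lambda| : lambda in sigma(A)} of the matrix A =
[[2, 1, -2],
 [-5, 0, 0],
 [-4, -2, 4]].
r(A) = 5

The eigenvalues of A are the roots of its characteristic polynomial. With M = A (coefficients from the trace, the sum of principal 2x2 minors, and det A):
  p(λ) = det(λ I - M) = λ^3 - 6λ^2 + 5λ.
The constant term is 0, so λ = 0 is a root. Dividing out λ leaves p(λ) = λ(λ^2 - 6λ + 5). For λ^2 - 6λ + 5 the discriminant is 16. It is a perfect square (4^2), so the roots are rational: λ = (6 ± 4)/2 = 5, 1.
Thus the eigenvalues (to 4 decimals) are 5 (modulus 5); 1 (modulus 1); 0 (modulus 0). The spectral radius is the largest modulus: r(A) = 5. (Cross-check: r(A) ≤ ||A||_2 ≈ 7.7133; equality holds whenever A is normal, though it can also hold for some non-normal A.)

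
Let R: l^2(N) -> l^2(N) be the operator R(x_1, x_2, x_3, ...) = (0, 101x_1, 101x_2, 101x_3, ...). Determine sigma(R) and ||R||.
sigma(R) = closed disk {z in C : |z| ≤ 101}; ||R|| = 101

Note R = 101·U where U is the unit right shift (U x)_k = x_{k-1} (with x_0 := 0); so ||R|| = 101||U|| and sigma(R) = 101·sigma(U). ||R x||^2 = sum_{k≥1} |101x_k|^2 = 10201||x||^2, so ||R|| = 101 and sigma(R) ⊂ {|z| ≤ 101}. For any |lambda| < 101, the equation (R - lambda I) x = 0 forces x_1 = 0, then 101x_k = lambda x_{k+1} ⇒ x = 0, so R has no eigenvalues. But (R - lambda I) is not surjective for |lambda| < 101: solving (R - lambda I) x = e_1 would require x_n proportional to (lambda/101)^(-n), which is not in l^2. So every |lambda| < 101 lies in the residual spectrum. The boundary |lambda| = 101 is in the approximate point spectrum (the spectrum is closed). Hence sigma(R) is the closed disk of radius 101.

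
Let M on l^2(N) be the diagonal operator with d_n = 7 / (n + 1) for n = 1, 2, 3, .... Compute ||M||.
||M|| = 7/2 (attained at n = 1)

For M diagonal, ||M|| = sup_n |d_n| = sup_n 7/(n + 1). This is positive and strictly decreasing in n, so the supremum is attained at n = 1: d_1 = 7/(1 + 1) = 7/2. Hence ||M|| = 7/2.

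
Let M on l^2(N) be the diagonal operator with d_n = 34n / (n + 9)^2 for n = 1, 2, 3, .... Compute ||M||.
||M|| = 17/18 (attained at n = 9)

For M diagonal, ||M|| = sup_n |d_n|. Treat f(x) = 34x / (x + 9)^2 for real x > 0. By the quotient rule, f'(x) = 34(9 - x)/(x + 9)^3, which is positive for x < 9 and negative for x > 9. So f has a unique maximum at x = 9, and since 9 is a positive integer, the supremum over n ≥ 1 is attained at n = 9: d_9 = 34·9/(9 + 9)^2 = 34·9/324 = 17/18. Hence ||M|| = 17/18.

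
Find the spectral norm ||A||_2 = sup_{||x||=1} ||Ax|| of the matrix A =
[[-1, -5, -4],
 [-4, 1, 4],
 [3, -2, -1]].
||A||_2 ≈ 7.9492 (= sqrt(largest eigenvalue of A^T A))

||A||_2 = sigma_max(A) = sqrt(lambda_max(A^T A)). Form the symmetric matrix M = A^T A =
[[26, -5, -15],
 [-5, 30, 26],
 [-15, 26, 33]].
Its characteristic polynomial (trace, sum of principal 2x2 minors, determinant of M give the coefficients) is
  p(λ) = det(λ I - M) = λ^3 - 89λ^2 + 1702λ - 4489.
No integer candidate from the rational root theorem (±divisors of 4489) is a root, so the roots are irrational. The cubic discriminant is Δ = 2261364577 > 0, so there are three distinct real roots. p(3) = -157 and p(4) = 959 have opposite signs, so a root lies in (3, 4); Newton's method refines it to λ ≈ 3.1326. p(22) = 527 and p(23) = -257 have opposite signs, so a root lies in (22, 23); Newton's method refines it to λ ≈ 22.6781. p(63) = -457 and p(64) = 2039 have opposite signs, so a root lies in (63, 64); Newton's method refines it to λ ≈ 63.1893. Check (Vieta): the three roots sum to 89, matching tr M = 89.
So the eigenvalues of A^T A are ≈ 3.1326, 22.6781, 63.1893 (all ≥ 0, as they must be for A^T A). The largest is λ_max ≈ 63.1893, hence ||A||_2 = sqrt(λ_max) ≈ 7.9492.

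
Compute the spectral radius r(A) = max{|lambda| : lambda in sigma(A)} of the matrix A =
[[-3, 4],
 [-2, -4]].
r(A) = sqrt(20) ≈ 4.4721

The eigenvalues of A are the roots of its characteristic polynomial. With M = A (coefficients from the trace and determinant):
  p(λ) = det(λ I - M) = λ^2 + 7λ + 20.
For λ^2 + 7λ + 20 the discriminant is -31. It is negative, so the roots are the complex-conjugate pair λ = -7/2 ± (sqrt(31)/2) i ≈ -3.5 ± 2.7839i. For a conjugate pair the product of the roots equals the constant term, so |λ|^2 = 20 and |λ| = sqrt(20) ≈ 4.4721.
Thus the eigenvalues (to 4 decimals) are -3.5 ± 2.7839i (modulus 4.4721). The spectral radius is the largest modulus: r(A) = sqrt(20) ≈ 4.4721. (Cross-check: r(A) ≤ ||A||_2 ≈ 5.7278; equality holds whenever A is normal, though it can also hold for some non-normal A.)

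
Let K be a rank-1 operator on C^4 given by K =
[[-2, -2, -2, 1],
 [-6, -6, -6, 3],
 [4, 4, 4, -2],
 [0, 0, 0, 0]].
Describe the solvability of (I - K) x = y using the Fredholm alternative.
(I - K) is invertible (det(I - K) = 5 ≠ 0), so for every y in C^4 the equation (I - K) x = y has a unique solution.

K has rank 1, so it is an outer product K = u v^T: every row of K is a multiple of one row vector. Reading off the entries, u = (1, 3, -2, 0) and v = (-2, -2, -2, 1) (row i of K equals u_i·v^T). A rank-one matrix u v^T satisfies K u = u (v·u) and kills the (3)-dimensional subspace v^⊥, so its characteristic polynomial is lambda^3 (lambda - v·u) with v·u = tr K = -4. Hence the eigenvalues of I - K are 1 (multiplicity 3) and 1 - (-4) = 5, so det(I - K) = 5. (Direct check: I - K =
[[3, 2, 2, -1],
 [6, 7, 6, -3],
 [-4, -4, -3, 2],
 [0, 0, 0, 1]]
has determinant 5.) The finite-dimensional Fredholm alternative says: either (I - K) is invertible, or ker(I - K) ≠ {0} and then range(I - K) = ker((I - K)^*)^⊥, with dim ker(I - K) = dim ker((I - K)^*). Since det(I - K) ≠ 0, 1 is not an eigenvalue of K and ker(I - K) = {0}, so we are in the first case: for every y there is a unique x = (I - K)^(-1) y. Explicitly, by the Sherman–Morrison formula, (I - u v^T)^(-1) = I + u v^T/(1 - v·u), i.e. (I - K)^(-1) = I + K/(5).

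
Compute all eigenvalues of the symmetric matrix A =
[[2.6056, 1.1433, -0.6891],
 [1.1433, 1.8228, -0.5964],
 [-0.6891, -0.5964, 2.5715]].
sigma(A) ≈ {1, 2, 4}

A is real symmetric, so its spectrum consists of real eigenvalues. Expanding the characteristic polynomial of the displayed matrix gives
  det(λ I - A) = p(λ) = λ^3 + (-7)λ^2 + (14)λ + (-8).
Solving p(λ) = 0 yields eigenvalues ≈ 1, 2, 4. (A is shown rounded to 4 decimals, so these recover the underlying integer eigenvalues to within that precision.)
Verification: the trace of A = 7 equals the sum of eigenvalues 7, and det(A) ≈ 7.9994 matches the eigenvalue product 8.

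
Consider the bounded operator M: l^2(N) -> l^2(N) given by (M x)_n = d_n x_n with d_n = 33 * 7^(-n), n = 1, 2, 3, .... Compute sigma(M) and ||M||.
sigma(M) = {33 * 7^(-n) : n ≥ 1} ∪ {0}; ||M|| = 33/7

A bounded diagonal operator on l^2 with diagonal entries d_n has spectrum equal to the closure of {d_n : n ≥ 1}: every d_n is an eigenvalue (with eigenvector e_n), so {d_n} ⊂ sigma(M); the spectrum is closed, so its closure is too; and for lambda not in the closure, (M - lambda I) has bounded inverse (the diagonal entries 1/(d_n - lambda) are bounded). For our sequence d_n = 33 * 7^(-n), n = 1, 2, 3, ...:
  - {d_n} = {33 * 7^(-n) : n ≥ 1}; the only limit point is 0
  - closure = {33 * 7^(-n) : n ≥ 1} ∪ {0}
For the norm: a diagonal operator has ||M|| = sup_n |d_n|. Here d_n = 33 * 7^(-n) is positive and decreasing, so sup_n |d_n| = d_1 = 33/7. So ||M|| = 33/7.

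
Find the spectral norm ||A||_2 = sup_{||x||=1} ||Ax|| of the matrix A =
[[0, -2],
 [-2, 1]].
||A||_2 = sqrt((9 + sqrt(17))/2) ≈ 2.5616 (= sqrt(largest eigenvalue of A^T A))

||A||_2 = sigma_max(A) = sqrt(lambda_max(A^T A)). Form the symmetric matrix M = A^T A =
[[4, -2],
 [-2, 5]].
Its characteristic polynomial (trace, determinant of M give the coefficients) is
  p(λ) = det(λ I - M) = λ^2 - 9λ + 16.
For λ^2 - 9λ + 16 the discriminant is 17. It is nonnegative but not a perfect square, so the roots are real and irrational: λ = (9 ± sqrt(17))/2 ≈ 6.5616, 2.4384.
So the eigenvalues of A^T A are ≈ 2.4384, 6.5616 (all ≥ 0, as they must be for A^T A). The largest is λ_max = (9 + sqrt(17))/2 ≈ 6.5616, hence ||A||_2 = sqrt(λ_max) = sqrt((9 + sqrt(17))/2) ≈ 2.5616.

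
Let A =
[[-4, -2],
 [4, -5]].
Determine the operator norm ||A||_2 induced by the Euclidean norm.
||A||_2 = sqrt((61 + sqrt(585))/2) ≈ 6.5264 (= sqrt(largest eigenvalue of A^T A))

||A||_2 = sigma_max(A) = sqrt(lambda_max(A^T A)). Form the symmetric matrix M = A^T A =
[[32, -12],
 [-12, 29]].
Its characteristic polynomial (trace, determinant of M give the coefficients) is
  p(λ) = det(λ I - M) = λ^2 - 61λ + 784.
For λ^2 - 61λ + 784 the discriminant is 585. It is nonnegative but not a perfect square, so the roots are real and irrational: λ = (61 ± sqrt(585))/2 ≈ 42.5934, 18.4066.
So the eigenvalues of A^T A are ≈ 18.4066, 42.5934 (all ≥ 0, as they must be for A^T A). The largest is λ_max = (61 + sqrt(585))/2 ≈ 42.5934, hence ||A||_2 = sqrt(λ_max) = sqrt((61 + sqrt(585))/2) ≈ 6.5264.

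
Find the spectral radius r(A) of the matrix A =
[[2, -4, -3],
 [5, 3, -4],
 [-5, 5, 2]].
r(A) ≈ 7.5914

The eigenvalues of A are the roots of its characteristic polynomial. With M = A (coefficients from the trace, the sum of principal 2x2 minors, and det A):
  p(λ) = det(λ I - M) = λ^3 - 7λ^2 + 41λ + 108.
No integer candidate from the rational root theorem (±divisors of 108) is a root, so the roots are irrational. The cubic discriminant is Δ = -917995 < 0, so there is one real root and a complex-conjugate pair. p(-2) = -10 and p(-1) = 59 have opposite signs, so a root lies in (-2, -1); Newton's method refines it to λ ≈ -1.874. Dividing out (λ - (-1.874)) leaves approximately λ^2 - 8.874λ + 57.6301. For λ^2 - 8.874λ + 57.6301 the discriminant is -151.7722. It is negative, so the remaining roots are the complex-conjugate pair λ ≈ 4.437 ± 6.1598i. Their product equals the constant term, so |λ|^2 ≈ 57.6301 and |λ| ≈ 7.5914.
Thus the eigenvalues (to 4 decimals) are -1.874 (modulus 1.874); 4.437 ± 6.1598i (modulus 7.5914). The spectral radius is the largest modulus: r(A) ≈ 7.5914. (Cross-check: r(A) ≤ ||A||_2 ≈ 9.4907; equality holds whenever A is normal, though it can also hold for some non-normal A.)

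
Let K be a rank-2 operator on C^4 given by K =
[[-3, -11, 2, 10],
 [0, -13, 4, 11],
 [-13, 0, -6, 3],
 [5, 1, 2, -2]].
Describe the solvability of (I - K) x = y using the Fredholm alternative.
(I - K) is invertible (det(I - K) = 163 ≠ 0), so for every y in C^4 the equation (I - K) x = y has a unique solution.

K has rank 2 and factors as K = U V^T = u1 v1^T + u2 v2^T with u1 = (3, 3, 2, -1), v1 = (-2, -3, 0, 3), u2 = (1, 2, -3, 1), v2 = (3, -2, 2, 1) (multiplying out reproduces the displayed K). The nonzero eigenvalues of U V^T coincide with those of the 2 x 2 matrix G = V^T U = [[v1·u1, v1·u2], [v2·u1, v2·u2]] = [[-18, -5], [6, -6]], and by the Sylvester determinant identity det(I_4 - U V^T) = det(I_2 - V^T U) = det([[19, 5], [-6, 7]]) = (19)(7) - (5)(-6) = 163. (Direct check: I - K =
[[4, 11, -2, -10],
 [0, 14, -4, -11],
 [13, 0, 7, -3],
 [-5, -1, -2, 3]]
has determinant 163.) The finite-dimensional Fredholm alternative says: either (I - K) is invertible, or ker(I - K) ≠ {0} and then range(I - K) = ker((I - K)^*)^⊥, with dim ker(I - K) = dim ker((I - K)^*). Since det(I - K) ≠ 0, 1 is not an eigenvalue of K and ker(I - K) = {0}, so we are in the first case: for every y there is a unique x = (I - K)^(-1) y. (Explicitly, by the Woodbury identity, (I - U V^T)^(-1) = I + U (I_2 - G)^(-1) V^T.)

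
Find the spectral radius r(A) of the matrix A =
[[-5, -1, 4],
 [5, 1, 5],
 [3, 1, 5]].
r(A) ≈ 6.8159

The eigenvalues of A are the roots of its characteristic polynomial. With M = A (coefficients from the trace, the sum of principal 2x2 minors, and det A):
  p(λ) = det(λ I - M) = λ^3 - λ^2 - 37λ - 18.
No integer candidate from the rational root theorem (±divisors of 18) is a root, so the roots are irrational. The cubic discriminant is Δ = 183173 > 0, so there are three distinct real roots. p(-6) = -48 and p(-5) = 17 have opposite signs, so a root lies in (-6, -5); Newton's method refines it to λ ≈ -5.3195. p(-1) = 17 and p(0) = -18 have opposite signs, so a root lies in (-1, 0); Newton's method refines it to λ ≈ -0.4965. p(6) = -60 and p(7) = 17 have opposite signs, so a root lies in (6, 7); Newton's method refines it to λ ≈ 6.8159. Check (Vieta): the three roots sum to 1, matching tr M = 1.
Thus the eigenvalues (to 4 decimals) are -5.3195 (modulus 5.3195); -0.4965 (modulus 0.4965); 6.8159 (modulus 6.8159). The spectral radius is the largest modulus: r(A) ≈ 6.8159. (Cross-check: r(A) ≤ ||A||_2 ≈ 9.2128; equality holds whenever A is normal, though it can also hold for some non-normal A.)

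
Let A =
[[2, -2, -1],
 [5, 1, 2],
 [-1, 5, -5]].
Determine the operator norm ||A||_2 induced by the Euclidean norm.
||A||_2 ≈ 7.5239 (= sqrt(largest eigenvalue of A^T A))

||A||_2 = sigma_max(A) = sqrt(lambda_max(A^T A)). Form the symmetric matrix M = A^T A =
[[30, -4, 13],
 [-4, 30, -21],
 [13, -21, 30]].
Its characteristic polynomial (trace, sum of principal 2x2 minors, determinant of M give the coefficients) is
  p(λ) = det(λ I - M) = λ^3 - 90λ^2 + 2074λ - 10404.
No integer candidate from the rational root theorem (±divisors of 10404) is a root, so the roots are irrational. The cubic discriminant is Δ = 852471392 > 0, so there are three distinct real roots. p(6) = -984 and p(7) = 47 have opposite signs, so a root lies in (6, 7); Newton's method refines it to λ ≈ 6.9513. p(26) = 256 and p(27) = -333 have opposite signs, so a root lies in (26, 27); Newton's method refines it to λ ≈ 26.4391. p(56) = -884 and p(57) = 597 have opposite signs, so a root lies in (56, 57); Newton's method refines it to λ ≈ 56.6097. Check (Vieta): the three roots sum to 90, matching tr M = 90.
So the eigenvalues of A^T A are ≈ 6.9513, 26.4391, 56.6097 (all ≥ 0, as they must be for A^T A). The largest is λ_max ≈ 56.6097, hence ||A||_2 = sqrt(λ_max) ≈ 7.5239.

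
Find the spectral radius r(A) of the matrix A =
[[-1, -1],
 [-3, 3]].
r(A) = (2 + sqrt(28))/2 ≈ 3.6458

The eigenvalues of A are the roots of its characteristic polynomial. With M = A (coefficients from the trace and determinant):
  p(λ) = det(λ I - M) = λ^2 - 2λ - 6.
For λ^2 - 2λ - 6 the discriminant is 28. It is nonnegative but not a perfect square, so the roots are real and irrational: λ = (2 ± sqrt(28))/2 ≈ 3.6458, -1.6458.
Thus the eigenvalues (to 4 decimals) are 3.6458 (modulus 3.6458); -1.6458 (modulus 1.6458). The spectral radius is the largest modulus: r(A) = (2 + sqrt(28))/2 ≈ 3.6458. (Cross-check: r(A) ≤ ||A||_2 ≈ 4.2426; equality holds whenever A is normal, though it can also hold for some non-normal A.)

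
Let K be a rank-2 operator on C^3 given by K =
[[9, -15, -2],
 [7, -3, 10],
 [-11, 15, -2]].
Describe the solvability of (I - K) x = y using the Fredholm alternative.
(I - K) is invertible (det(I - K) = -109 ≠ 0), so for every y in C^3 the equation (I - K) x = y has a unique solution.

K has rank 2 and factors as K = U V^T = u1 v1^T + u2 v2^T with u1 = (-2, -3, 3), v1 = (-3, 3, -2), u2 = (-3, 2, 2), v2 = (-1, 3, 2) (multiplying out reproduces the displayed K). The nonzero eigenvalues of U V^T coincide with those of the 2 x 2 matrix G = V^T U = [[v1·u1, v1·u2], [v2·u1, v2·u2]] = [[-9, 11], [-1, 13]], and by the Sylvester determinant identity det(I_3 - U V^T) = det(I_2 - V^T U) = det([[10, -11], [1, -12]]) = (10)(-12) - (-11)(1) = -109. (Direct check: I - K =
[[-8, 15, 2],
 [-7, 4, -10],
 [11, -15, 3]]
has determinant -109.) The finite-dimensional Fredholm alternative says: either (I - K) is invertible, or ker(I - K) ≠ {0} and then range(I - K) = ker((I - K)^*)^⊥, with dim ker(I - K) = dim ker((I - K)^*). Since det(I - K) ≠ 0, 1 is not an eigenvalue of K and ker(I - K) = {0}, so we are in the first case: for every y there is a unique x = (I - K)^(-1) y. (Explicitly, by the Woodbury identity, (I - U V^T)^(-1) = I + U (I_2 - G)^(-1) V^T.)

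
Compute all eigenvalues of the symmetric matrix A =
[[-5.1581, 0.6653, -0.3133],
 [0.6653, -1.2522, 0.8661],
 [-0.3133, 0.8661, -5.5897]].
sigma(A) ≈ {-6, -5, -1}

A is real symmetric, so its spectrum consists of real eigenvalues. Expanding the characteristic polynomial of the displayed matrix gives
  det(λ I - A) = p(λ) = λ^3 + (12)λ^2 + (41)λ + (29.9985).
Solving p(λ) = 0 yields eigenvalues ≈ -6, -5, -1. (A is shown rounded to 4 decimals, so these recover the underlying integer eigenvalues to within that precision.)
Verification: the trace of A = -12 equals the sum of eigenvalues -12, and det(A) ≈ -29.9985 matches the eigenvalue product -30.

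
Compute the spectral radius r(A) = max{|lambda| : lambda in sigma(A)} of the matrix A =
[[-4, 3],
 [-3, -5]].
r(A) = sqrt(29) ≈ 5.3852

The eigenvalues of A are the roots of its characteristic polynomial. With M = A (coefficients from the trace and determinant):
  p(λ) = det(λ I - M) = λ^2 + 9λ + 29.
For λ^2 + 9λ + 29 the discriminant is -35. It is negative, so the roots are the complex-conjugate pair λ = -9/2 ± (sqrt(35)/2) i ≈ -4.5 ± 2.958i. For a conjugate pair the product of the roots equals the constant term, so |λ|^2 = 29 and |λ| = sqrt(29) ≈ 5.3852.
Thus the eigenvalues (to 4 decimals) are -4.5 ± 2.958i (modulus 5.3852). The spectral radius is the largest modulus: r(A) = sqrt(29) ≈ 5.3852. (Cross-check: r(A) ≤ ||A||_2 ≈ 5.9083; equality holds whenever A is normal, though it can also hold for some non-normal A.)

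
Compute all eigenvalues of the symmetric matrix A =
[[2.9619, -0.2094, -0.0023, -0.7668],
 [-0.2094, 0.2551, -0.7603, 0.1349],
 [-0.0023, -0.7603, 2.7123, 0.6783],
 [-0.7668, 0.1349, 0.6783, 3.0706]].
sigma(A) ≈ {0, 2, 3, 4}

A is real symmetric, so its spectrum consists of real eigenvalues. Expanding the characteristic polynomial of the displayed matrix gives
  det(λ I - A) = p(λ) = λ^4 + (-9)λ^3 + (26)λ^2 + (-23.9989)λ + (0).
Solving p(λ) = 0 yields eigenvalues ≈ 0, 2, 3, 4. (A is shown rounded to 4 decimals, so these recover the underlying integer eigenvalues to within that precision.)
Verification: the trace of A = 9 equals the sum of eigenvalues 9, and det(A) ≈ -0.0007 matches the eigenvalue product 0.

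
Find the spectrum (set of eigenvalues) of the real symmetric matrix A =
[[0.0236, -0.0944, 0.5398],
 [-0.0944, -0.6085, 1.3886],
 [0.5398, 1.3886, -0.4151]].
sigma(A) ≈ {-2, 0, 1}

A is real symmetric, so its spectrum consists of real eigenvalues. Expanding the characteristic polynomial of the displayed matrix gives
  det(λ I - A) = p(λ) = λ^3 + (1)λ^2 + (-2)λ + (0).
Solving p(λ) = 0 yields eigenvalues ≈ -2, 0, 1. (A is shown rounded to 4 decimals, so these recover the underlying integer eigenvalues to within that precision.)
Verification: the trace of A = -1 equals the sum of eigenvalues -1, and det(A) ≈ -0.0001 matches the eigenvalue product 0.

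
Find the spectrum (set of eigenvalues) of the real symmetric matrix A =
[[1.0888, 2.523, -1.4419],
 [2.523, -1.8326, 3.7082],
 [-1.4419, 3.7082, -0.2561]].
sigma(A) ≈ {-6, 2, 3}

A is real symmetric, so its spectrum consists of real eigenvalues. Expanding the characteristic polynomial of the displayed matrix gives
  det(λ I - A) = p(λ) = λ^3 + (1)λ^2 + (-24)λ + (36).
Solving p(λ) = 0 yields eigenvalues ≈ -6, 2, 3. (A is shown rounded to 4 decimals, so these recover the underlying integer eigenvalues to within that precision.)
Verification: the trace of A = -1 equals the sum of eigenvalues -1, and det(A) ≈ -36.0007 matches the eigenvalue product -36.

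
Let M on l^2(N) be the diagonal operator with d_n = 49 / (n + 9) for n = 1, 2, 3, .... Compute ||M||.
||M|| = 49/10 (attained at n = 1)

For M diagonal, ||M|| = sup_n |d_n| = sup_n 49/(n + 9). This is positive and strictly decreasing in n, so the supremum is attained at n = 1: d_1 = 49/(1 + 9) = 49/10. Hence ||M|| = 49/10.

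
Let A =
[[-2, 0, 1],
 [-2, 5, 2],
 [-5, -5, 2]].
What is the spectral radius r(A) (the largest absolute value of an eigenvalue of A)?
r(A) ≈ 3.614

The eigenvalues of A are the roots of its characteristic polynomial. With M = A (coefficients from the trace, the sum of principal 2x2 minors, and det A):
  p(λ) = det(λ I - M) = λ^3 - 5λ^2 + 11λ + 5.
No integer candidate from the rational root theorem (±divisors of 5) is a root, so the roots are irrational. The cubic discriminant is Δ = -5424 < 0, so there is one real root and a complex-conjugate pair. p(-1) = -12 and p(0) = 5 have opposite signs, so a root lies in (-1, 0); Newton's method refines it to λ ≈ -0.3828. Dividing out (λ - (-0.3828)) leaves approximately λ^2 - 5.3828λ + 13.0607. For λ^2 - 5.3828λ + 13.0607 the discriminant is -23.268. It is negative, so the remaining roots are the complex-conjugate pair λ ≈ 2.6914 ± 2.4118i. Their product equals the constant term, so |λ|^2 ≈ 13.0607 and |λ| ≈ 3.614.
Thus the eigenvalues (to 4 decimals) are -0.3828 (modulus 0.3828); 2.6914 ± 2.4118i (modulus 3.614). The spectral radius is the largest modulus: r(A) ≈ 3.614. (Cross-check: r(A) ≤ ||A||_2 ≈ 7.7561; equality holds whenever A is normal, though it can also hold for some non-normal A.)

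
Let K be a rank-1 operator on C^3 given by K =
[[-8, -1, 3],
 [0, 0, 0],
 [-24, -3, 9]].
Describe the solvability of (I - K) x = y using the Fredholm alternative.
(I - K) is singular (det(I - K) = 0, i.e. 1 ∈ sigma(K)). (I - K) x = y is solvable iff y ⊥ ker((I - K)^*) = span{(-8, -1, 3)}, i.e. iff -8y_1 - y_2 + 3y_3 = 0. When solvable, the solutions are x = y + c·(1, 0, 3), c arbitrary (ker(I - K) = span{(1, 0, 3)}, dimension 1).

K has rank 1, so it is an outer product K = u v^T: every row of K is a multiple of one row vector. Reading off the entries, u = (1, 0, 3) and v = (-8, -1, 3) (row i of K equals u_i·v^T). A rank-one matrix u v^T satisfies K u = u (v·u) and kills the (2)-dimensional subspace v^⊥, so its characteristic polynomial is lambda^2 (lambda - v·u) with v·u = tr K = 1. Hence the eigenvalues of I - K are 1 (multiplicity 2) and 1 - (1) = 0, so det(I - K) = 0. (Direct check: I - K =
[[9, 1, -3],
 [0, 1, 0],
 [24, 3, -8]]
has determinant 0.) So 1 is an eigenvalue of K and (I - K) is not invertible. The finite-dimensional Fredholm alternative says: either (I - K) is invertible, or ker(I - K) ≠ {0} and then range(I - K) = ker((I - K)^*)^⊥, with dim ker(I - K) = dim ker((I - K)^*). We are in the second case, so we need both kernels. Kernel of I - K: (I - K) u = u - u (v·u) = u - u = 0, so ker(I - K) = span{u} = span{(1, 0, 3)} (it is exactly 1-dimensional because rank(I - K) = 2). Kernel of the adjoint: K is real, so (I - K)^* = I - K^T = I - v u^T, and (I - v u^T) v = v - v (u·v) = 0; hence ker((I - K)^*) = span{v} = span{(-8, -1, 3)}. Therefore (I - K) x = y is solvable iff <y, v> = 0, i.e. iff -8y_1 - y_2 + 3y_3 = 0. When this holds, K y = u (v·y) = 0, so (I - K) y = y and x = y is a particular solution; the full solution set is the line x = y + c·u = y + c·(1, 0, 3), c ∈ C.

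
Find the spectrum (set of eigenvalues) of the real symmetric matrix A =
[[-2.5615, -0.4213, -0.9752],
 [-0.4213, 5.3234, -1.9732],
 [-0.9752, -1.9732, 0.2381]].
sigma(A) ≈ {-3, 0, 6}

A is real symmetric, so its spectrum consists of real eigenvalues. Expanding the characteristic polynomial of the displayed matrix gives
  det(λ I - A) = p(λ) = λ^3 + (-3)λ^2 + (-18)λ + (0).
Solving p(λ) = 0 yields eigenvalues ≈ -3, 0, 6. (A is shown rounded to 4 decimals, so these recover the underlying integer eigenvalues to within that precision.)
Verification: the trace of A = 3 equals the sum of eigenvalues 3, and det(A) ≈ 0.0003 matches the eigenvalue product 0.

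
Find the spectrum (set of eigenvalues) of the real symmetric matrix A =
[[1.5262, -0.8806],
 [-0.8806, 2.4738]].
sigma(A) ≈ {1, 3}

A is real symmetric, so its spectrum consists of real eigenvalues. Expanding the characteristic polynomial of the displayed matrix gives
  det(λ I - A) = p(λ) = λ^2 + (-4)λ + (3).
Solving p(λ) = 0 yields eigenvalues ≈ 1, 3. (A is shown rounded to 4 decimals, so these recover the underlying integer eigenvalues to within that precision.)
Verification: the trace of A = 4 equals the sum of eigenvalues 4, and det(A) ≈ 3.0001 matches the eigenvalue product 3.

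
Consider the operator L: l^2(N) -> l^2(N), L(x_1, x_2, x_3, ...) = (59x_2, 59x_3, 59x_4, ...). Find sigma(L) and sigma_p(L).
sigma(L) = closed disk {z in C : |z| ≤ 59}; sigma_p(L) = open disk {z in C : |z| < 59}

Note L = 59·V where V is the unit left shift (V x)_k = x_{k+1}; so sigma(L) = 59·sigma(V) and ||L|| = 59||V||. ||L x||^2 = 3481sum_{k≥2} |x_k|^2 ≤ 3481||x||^2, with equality on {x : x_1 = 0}, so ||L|| = 59. For any lambda with |lambda| < 59, set r = lambda/59 (|r| < 1); the vector x = (1, r, r^2, ...) is in l^2 and satisfies L x = 59(r, r^2, ...) = lambda x, so lambda is an eigenvalue. On the boundary |lambda| = 59 the geometric series diverges, so no l^2 eigenvector exists, but these lambda lie in the approximate point spectrum. Hence sigma(L) is the closed disk of radius 59 and sigma_p(L) is the open disk.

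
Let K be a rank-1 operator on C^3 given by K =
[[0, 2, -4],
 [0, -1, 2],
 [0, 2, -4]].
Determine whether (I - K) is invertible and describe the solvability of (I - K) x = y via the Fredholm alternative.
(I - K) is invertible (det(I - K) = 6 ≠ 0), so for every y in C^3 the equation (I - K) x = y has a unique solution.

K has rank 1, so it is an outer product K = u v^T: every row of K is a multiple of one row vector. Reading off the entries, u = (2, -1, 2) and v = (0, 1, -2) (row i of K equals u_i·v^T). A rank-one matrix u v^T satisfies K u = u (v·u) and kills the (2)-dimensional subspace v^⊥, so its characteristic polynomial is lambda^2 (lambda - v·u) with v·u = tr K = -5. Hence the eigenvalues of I - K are 1 (multiplicity 2) and 1 - (-5) = 6, so det(I - K) = 6. (Direct check: I - K =
[[1, -2, 4],
 [0, 2, -2],
 [0, -2, 5]]
has determinant 6.) The finite-dimensional Fredholm alternative says: either (I - K) is invertible, or ker(I - K) ≠ {0} and then range(I - K) = ker((I - K)^*)^⊥, with dim ker(I - K) = dim ker((I - K)^*). Since det(I - K) ≠ 0, 1 is not an eigenvalue of K and ker(I - K) = {0}, so we are in the first case: for every y there is a unique x = (I - K)^(-1) y. Explicitly, by the Sherman–Morrison formula, (I - u v^T)^(-1) = I + u v^T/(1 - v·u), i.e. (I - K)^(-1) = I + K/(6).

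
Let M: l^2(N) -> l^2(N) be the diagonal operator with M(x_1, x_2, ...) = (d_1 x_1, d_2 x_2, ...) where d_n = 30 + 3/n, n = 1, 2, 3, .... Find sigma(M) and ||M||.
sigma(M) = {30 + 3/n : n ≥ 1} ∪ {30}; ||M|| = 33

A bounded diagonal operator on l^2 with diagonal entries d_n has spectrum equal to the closure of {d_n : n ≥ 1}: every d_n is an eigenvalue (with eigenvector e_n), so {d_n} ⊂ sigma(M); the spectrum is closed, so its closure is too; and for lambda not in the closure, (M - lambda I) has bounded inverse (the diagonal entries 1/(d_n - lambda) are bounded). For our sequence d_n = 30 + 3/n, n = 1, 2, 3, ...:
  - {d_n} = {30 + 3/n : n ≥ 1}; the only limit point is 30
  - closure = {30 + 3/n : n ≥ 1} ∪ {30}
For the norm: a diagonal operator has ||M|| = sup_n |d_n|. Here d_n = 30 + 3/n is positive and decreasing, so sup_n |d_n| = d_1 = 30 + 3 = 33. So ||M|| = 33.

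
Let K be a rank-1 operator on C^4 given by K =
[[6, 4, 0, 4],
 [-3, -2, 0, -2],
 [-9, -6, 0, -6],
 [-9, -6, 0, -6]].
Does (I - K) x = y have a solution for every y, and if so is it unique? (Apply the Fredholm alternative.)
(I - K) is invertible (det(I - K) = 3 ≠ 0), so for every y in C^4 the equation (I - K) x = y has a unique solution.

K has rank 1, so it is an outer product K = u v^T: every row of K is a multiple of one row vector. Reading off the entries, u = (-2, 1, 3, 3) and v = (-3, -2, 0, -2) (row i of K equals u_i·v^T). A rank-one matrix u v^T satisfies K u = u (v·u) and kills the (3)-dimensional subspace v^⊥, so its characteristic polynomial is lambda^3 (lambda - v·u) with v·u = tr K = -2. Hence the eigenvalues of I - K are 1 (multiplicity 3) and 1 - (-2) = 3, so det(I - K) = 3. (Direct check: I - K =
[[-5, -4, 0, -4],
 [3, 3, 0, 2],
 [9, 6, 1, 6],
 [9, 6, 0, 7]]
has determinant 3.) The finite-dimensional Fredholm alternative says: either (I - K) is invertible, or ker(I - K) ≠ {0} and then range(I - K) = ker((I - K)^*)^⊥, with dim ker(I - K) = dim ker((I - K)^*). Since det(I - K) ≠ 0, 1 is not an eigenvalue of K and ker(I - K) = {0}, so we are in the first case: for every y there is a unique x = (I - K)^(-1) y. Explicitly, by the Sherman–Morrison formula, (I - u v^T)^(-1) = I + u v^T/(1 - v·u), i.e. (I - K)^(-1) = I + K/(3).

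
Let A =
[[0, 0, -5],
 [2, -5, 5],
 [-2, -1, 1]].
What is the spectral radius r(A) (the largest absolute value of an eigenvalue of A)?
r(A) ≈ 4.1075

The eigenvalues of A are the roots of its characteristic polynomial. With M = A (coefficients from the trace, the sum of principal 2x2 minors, and det A):
  p(λ) = det(λ I - M) = λ^3 + 4λ^2 - 10λ - 60.
No integer candidate from the rational root theorem (±divisors of 60) is a root, so the roots are irrational. The cubic discriminant is Δ = -33040 < 0, so there is one real root and a complex-conjugate pair. p(3) = -27 and p(4) = 28 have opposite signs, so a root lies in (3, 4); Newton's method refines it to λ ≈ 3.5562. Dividing out (λ - (3.5562)) leaves approximately λ^2 + 7.5562λ + 16.8718. For λ^2 + 7.5562λ + 16.8718 the discriminant is -10.3904. It is negative, so the remaining roots are the complex-conjugate pair λ ≈ -3.7781 ± 1.6117i. Their product equals the constant term, so |λ|^2 ≈ 16.8718 and |λ| ≈ 4.1075.
Thus the eigenvalues (to 4 decimals) are 3.5562 (modulus 3.5562); -3.7781 ± 1.6117i (modulus 4.1075). The spectral radius is the largest modulus: r(A) ≈ 4.1075. (Cross-check: r(A) ≤ ||A||_2 ≈ 8.3268; equality holds whenever A is normal, though it can also hold for some non-normal A.)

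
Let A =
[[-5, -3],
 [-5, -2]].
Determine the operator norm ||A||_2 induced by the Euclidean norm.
||A||_2 = sqrt((63 + sqrt(3869))/2) ≈ 7.9121 (= sqrt(largest eigenvalue of A^T A))

||A||_2 = sigma_max(A) = sqrt(lambda_max(A^T A)). Form the symmetric matrix M = A^T A =
[[50, 25],
 [25, 13]].
Its characteristic polynomial (trace, determinant of M give the coefficients) is
  p(λ) = det(λ I - M) = λ^2 - 63λ + 25.
For λ^2 - 63λ + 25 the discriminant is 3869. It is nonnegative but not a perfect square, so the roots are real and irrational: λ = (63 ± sqrt(3869))/2 ≈ 62.6006, 0.3994.
So the eigenvalues of A^T A are ≈ 0.3994, 62.6006 (all ≥ 0, as they must be for A^T A). The largest is λ_max = (63 + sqrt(3869))/2 ≈ 62.6006, hence ||A||_2 = sqrt(λ_max) = sqrt((63 + sqrt(3869))/2) ≈ 7.9121.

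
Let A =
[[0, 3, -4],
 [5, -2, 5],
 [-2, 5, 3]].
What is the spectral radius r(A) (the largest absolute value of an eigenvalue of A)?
r(A) ≈ 8.0959

The eigenvalues of A are the roots of its characteristic polynomial. With M = A (coefficients from the trace, the sum of principal 2x2 minors, and det A):
  p(λ) = det(λ I - M) = λ^3 - λ^2 - 54λ + 159.
No integer candidate from the rational root theorem (±divisors of 159) is a root, so the roots are irrational. The cubic discriminant is Δ = 105369 > 0, so there are three distinct real roots. p(-9) = -165 and p(-8) = 15 have opposite signs, so a root lies in (-9, -8); Newton's method refines it to λ ≈ -8.0959. p(3) = 15 and p(4) = -9 have opposite signs, so a root lies in (3, 4); Newton's method refines it to λ ≈ 3.526. p(5) = -11 and p(6) = 15 have opposite signs, so a root lies in (5, 6); Newton's method refines it to λ ≈ 5.5699. Check (Vieta): the three roots sum to 1, matching tr M = 1.
Thus the eigenvalues (to 4 decimals) are -8.0959 (modulus 8.0959); 3.526 (modulus 3.526); 5.5699 (modulus 5.5699). The spectral radius is the largest modulus: r(A) ≈ 8.0959. (Cross-check: r(A) ≤ ||A||_2 ≈ 8.3858; equality holds whenever A is normal, though it can also hold for some non-normal A.)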